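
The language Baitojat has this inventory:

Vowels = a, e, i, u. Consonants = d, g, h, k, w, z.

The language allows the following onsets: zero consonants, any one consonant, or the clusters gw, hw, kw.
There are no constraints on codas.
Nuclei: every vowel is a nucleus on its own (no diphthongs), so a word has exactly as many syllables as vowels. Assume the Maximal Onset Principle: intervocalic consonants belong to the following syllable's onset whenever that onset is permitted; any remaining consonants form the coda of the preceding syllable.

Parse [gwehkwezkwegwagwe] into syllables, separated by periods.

gweh.kwez.kwe.gwa.gwe

The vowels are e, e, e, a, e — 5 nuclei, so 5 syllables.
σ1/σ2 boundary: /hkw/ — longest licit onset from the right is /kw/, leaving /h/ as coda.
σ2/σ3 boundary: /zkw/ splits as /z/ + /kw/ (/kw/ is the longest suffix that is a licit onset).
σ3/σ4 boundary: cluster /gw/ — /gw/ is itself a permitted onset, so the whole cluster goes right; preceding coda = ∅.
σ4/σ5 boundary: /gw/ is a licit onset in full, so it all attaches to the next syllable.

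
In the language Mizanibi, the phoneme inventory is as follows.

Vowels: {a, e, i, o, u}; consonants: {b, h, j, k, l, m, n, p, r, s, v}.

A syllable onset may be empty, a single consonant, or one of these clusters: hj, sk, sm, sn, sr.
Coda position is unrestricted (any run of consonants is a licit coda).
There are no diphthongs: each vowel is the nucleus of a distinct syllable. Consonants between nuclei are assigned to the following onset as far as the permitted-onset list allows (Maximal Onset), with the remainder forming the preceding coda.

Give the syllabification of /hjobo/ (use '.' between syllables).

Vowels present: o, o; each is a nucleus, giving 2 syllables.
σ1/σ2 boundary: just /b/ — single C goes to the following onset.

hjo.bo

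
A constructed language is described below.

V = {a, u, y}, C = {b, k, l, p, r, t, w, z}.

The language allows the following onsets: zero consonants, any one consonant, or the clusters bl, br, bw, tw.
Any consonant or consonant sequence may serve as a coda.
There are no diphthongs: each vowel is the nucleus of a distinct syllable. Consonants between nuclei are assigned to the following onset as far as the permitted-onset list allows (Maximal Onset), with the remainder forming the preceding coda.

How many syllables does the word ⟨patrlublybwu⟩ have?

4

The vowels are a, u, y, u — 4 nuclei, so 4 syllables.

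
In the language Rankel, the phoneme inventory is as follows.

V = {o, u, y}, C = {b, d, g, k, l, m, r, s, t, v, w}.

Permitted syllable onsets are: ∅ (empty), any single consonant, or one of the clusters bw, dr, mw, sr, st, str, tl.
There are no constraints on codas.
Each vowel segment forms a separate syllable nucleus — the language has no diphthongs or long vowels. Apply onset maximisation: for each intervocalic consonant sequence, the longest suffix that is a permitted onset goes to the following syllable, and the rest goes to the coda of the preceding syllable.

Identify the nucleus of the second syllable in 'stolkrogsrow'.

o

Nuclei (vowels): o, o, o → 3 syllables.
The second nucleus (vowel 2 from the left) is /o/.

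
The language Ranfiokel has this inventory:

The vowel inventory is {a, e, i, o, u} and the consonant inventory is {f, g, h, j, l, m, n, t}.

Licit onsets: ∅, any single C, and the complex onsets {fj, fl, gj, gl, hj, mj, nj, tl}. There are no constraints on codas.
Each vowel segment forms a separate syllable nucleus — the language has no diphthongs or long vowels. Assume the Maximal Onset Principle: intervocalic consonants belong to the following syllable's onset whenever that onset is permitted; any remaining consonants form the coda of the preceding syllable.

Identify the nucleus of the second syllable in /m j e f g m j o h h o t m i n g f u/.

o

Vowels present: e, o, o, i, u; each is a nucleus, giving 5 syllables.
The second nucleus (vowel 2 from the left) is /o/.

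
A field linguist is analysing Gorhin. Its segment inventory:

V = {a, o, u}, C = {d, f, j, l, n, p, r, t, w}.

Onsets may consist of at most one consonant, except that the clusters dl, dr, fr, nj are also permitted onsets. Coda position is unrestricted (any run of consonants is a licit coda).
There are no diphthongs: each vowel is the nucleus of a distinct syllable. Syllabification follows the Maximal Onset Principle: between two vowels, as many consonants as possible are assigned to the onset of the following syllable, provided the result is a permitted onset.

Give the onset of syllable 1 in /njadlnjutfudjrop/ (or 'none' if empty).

nj

The vowels are a, u, u, o — 4 nuclei, so 4 syllables.
/a…u/ gap (V1→V2): /dlnj/ — longest licit onset from the right is /nj/, leaving /dl/ as coda.
/u…u/ gap (V2→V3): /tf/; trying suffixes from longest down, /f/ is the first permitted one, so coda /t/ | onset /f/.
/u…o/ gap (V3→V4): /djr/; trying suffixes from longest down, /r/ is the first permitted one, so coda /dj/ | onset /r/.
Syllabification: njadl.njut.fudj.rop.
Syllable 1 is /njadl/: onset /nj/, nucleus /a/, coda /dl/.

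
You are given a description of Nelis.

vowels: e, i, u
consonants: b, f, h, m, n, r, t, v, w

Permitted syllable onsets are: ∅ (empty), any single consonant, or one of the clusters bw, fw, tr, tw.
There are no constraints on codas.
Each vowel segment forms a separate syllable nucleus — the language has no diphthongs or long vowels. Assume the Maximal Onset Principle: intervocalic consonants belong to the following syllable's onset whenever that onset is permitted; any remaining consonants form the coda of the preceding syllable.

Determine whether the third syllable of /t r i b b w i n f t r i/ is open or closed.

Vowels present: i, i, i; each is a nucleus, giving 3 syllables.
/i…i/ gap (V1→V2): /bbw/ splits as /b/ + /bw/ (/bw/ is the longest suffix that is a licit onset).
/i…i/ gap (V2→V3): cluster /nftr/ — the longest permitted-onset suffix is /tr/; onset = /tr/, preceding coda = /nf/.
Putting it together: trib.bwinf.tri.
Syllable 3 is /tri/; it ends in its nucleus with no coda, so it is open.

open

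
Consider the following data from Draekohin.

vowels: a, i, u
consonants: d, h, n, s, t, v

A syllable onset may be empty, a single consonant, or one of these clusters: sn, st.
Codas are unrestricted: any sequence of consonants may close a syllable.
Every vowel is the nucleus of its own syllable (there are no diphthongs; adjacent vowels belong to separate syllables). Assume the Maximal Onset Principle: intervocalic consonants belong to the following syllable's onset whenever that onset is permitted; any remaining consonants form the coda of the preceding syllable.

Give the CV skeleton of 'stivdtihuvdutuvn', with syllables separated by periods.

CCVCC.CV.CVC.CV.CVCC

Nuclei (vowels): i, i, u, u, u → 5 syllables.
σ1/σ2 boundary: /vdt/; trying suffixes from longest down, /t/ is the first permitted one, so coda /vd/ | onset /t/.
σ2/σ3 boundary: /h/ → onset of the next syllable (single consonants are always licit onsets).
σ3/σ4 boundary: cluster /vd/ — the longest permitted-onset suffix is /d/; onset = /d/, preceding coda = /v/.
σ4/σ5 boundary: /t/ → onset of the next syllable (single consonants are always licit onsets).
So the parse is stivd.ti.huv.du.tuvn.
Mapping each syllable to C/V: /stivd/ → CCVCC, /ti/ → CV, /huv/ → CVC, /du/ → CV, /tuvn/ → CVCC.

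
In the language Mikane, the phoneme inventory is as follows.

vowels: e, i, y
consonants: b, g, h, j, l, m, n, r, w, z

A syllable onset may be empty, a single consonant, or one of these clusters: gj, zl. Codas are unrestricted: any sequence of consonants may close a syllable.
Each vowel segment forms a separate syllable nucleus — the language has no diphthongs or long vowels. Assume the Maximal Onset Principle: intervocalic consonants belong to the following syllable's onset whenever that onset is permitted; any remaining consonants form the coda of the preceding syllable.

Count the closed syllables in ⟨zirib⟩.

1

Nuclei (vowels): i, i → 2 syllables.
σ1/σ2 boundary: /r/ is a single consonant, so it becomes the next onset.
Result: zi.rib.
Classifying each syllable: /zi/ (open), /rib/ (closed).
Closed syllables: 1.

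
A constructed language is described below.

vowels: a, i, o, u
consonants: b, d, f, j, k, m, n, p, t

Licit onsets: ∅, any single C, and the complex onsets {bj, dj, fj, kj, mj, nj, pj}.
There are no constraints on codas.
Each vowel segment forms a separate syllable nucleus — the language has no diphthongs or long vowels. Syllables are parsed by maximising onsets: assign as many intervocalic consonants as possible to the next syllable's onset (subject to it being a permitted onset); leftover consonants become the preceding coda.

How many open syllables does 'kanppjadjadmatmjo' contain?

Nuclei (vowels): a, a, a, a, o → 5 syllables.
/a…a/ gap (V1→V2): cluster /nppj/ — the longest permitted-onset suffix is /pj/; onset = /pj/, preceding coda = /np/.
/a…a/ gap (V2→V3): /dj/ — entire cluster is a permitted onset → onset /dj/, coda ∅.
/a…a/ gap (V3→V4): /dm/ splits as /d/ + /m/ (/m/ is the longest suffix that is a licit onset).
/a…o/ gap (V4→V5): /tmj/ splits as /t/ + /mj/ (/mj/ is the longest suffix that is a licit onset).
Result: kanp.pja.djad.mat.mjo.
Classifying each syllable: /kanp/ (closed), /pja/ (open), /djad/ (closed), /mat/ (closed), /mjo/ (open).
Open syllables: 2.

2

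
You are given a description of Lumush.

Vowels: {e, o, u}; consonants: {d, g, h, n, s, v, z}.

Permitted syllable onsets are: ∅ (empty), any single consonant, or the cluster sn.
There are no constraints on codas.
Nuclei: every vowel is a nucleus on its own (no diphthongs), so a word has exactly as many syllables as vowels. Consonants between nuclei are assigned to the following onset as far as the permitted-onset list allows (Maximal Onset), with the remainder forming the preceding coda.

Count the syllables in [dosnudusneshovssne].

6

The vowels are o, u, u, e, o, e — 6 nuclei, so 6 syllables.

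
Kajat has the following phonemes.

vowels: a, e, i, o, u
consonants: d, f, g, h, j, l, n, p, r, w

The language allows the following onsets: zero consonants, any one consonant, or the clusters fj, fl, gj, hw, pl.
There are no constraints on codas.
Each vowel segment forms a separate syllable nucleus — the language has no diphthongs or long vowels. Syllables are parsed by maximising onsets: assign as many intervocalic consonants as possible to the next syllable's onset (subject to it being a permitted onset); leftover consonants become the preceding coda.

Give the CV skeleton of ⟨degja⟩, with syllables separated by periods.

CV.CCV

Nuclei (vowels): e, a → 2 syllables.
/e…a/ gap (V1→V2): /gj/ — entire cluster is a permitted onset → onset /gj/, coda ∅.
Putting it together: de.gja.
Mapping each syllable to C/V: /de/ → CV, /gja/ → CCV.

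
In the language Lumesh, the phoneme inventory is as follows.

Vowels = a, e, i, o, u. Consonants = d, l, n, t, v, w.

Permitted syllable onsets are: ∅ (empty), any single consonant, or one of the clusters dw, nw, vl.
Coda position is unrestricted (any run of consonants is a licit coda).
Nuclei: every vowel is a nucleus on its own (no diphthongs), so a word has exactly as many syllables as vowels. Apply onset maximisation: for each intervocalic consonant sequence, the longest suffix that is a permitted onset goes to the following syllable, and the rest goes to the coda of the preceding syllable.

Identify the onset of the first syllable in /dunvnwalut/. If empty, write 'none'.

d

The vowels are u, a, u — 3 nuclei, so 3 syllables.
σ1/σ2 boundary: /nvnw/ — longest licit onset from the right is /nw/, leaving /nv/ as coda.
σ2/σ3 boundary: just /l/ — single C goes to the following onset.
So the parse is dunv.nwa.lut.
Syllable 1 is /dunv/: onset /d/, nucleus /u/, coda /nv/.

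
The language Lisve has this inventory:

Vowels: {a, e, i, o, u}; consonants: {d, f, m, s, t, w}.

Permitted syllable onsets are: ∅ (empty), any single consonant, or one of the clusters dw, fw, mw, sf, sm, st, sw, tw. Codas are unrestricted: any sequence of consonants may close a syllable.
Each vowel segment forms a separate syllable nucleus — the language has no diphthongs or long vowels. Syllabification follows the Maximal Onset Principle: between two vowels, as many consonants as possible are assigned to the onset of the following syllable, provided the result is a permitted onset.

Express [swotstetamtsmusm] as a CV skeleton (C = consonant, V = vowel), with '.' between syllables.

Vowels present: o, e, a, u; each is a nucleus, giving 4 syllables.
V1 /o/ – V2 /e/: /tst/ — longest licit onset from the right is /st/, leaving /t/ as coda.
V2 /e/ – V3 /a/: just /t/ — single C goes to the following onset.
V3 /a/ – V4 /u/: /mtsm/ splits as /mt/ + /sm/ (/sm/ is the longest suffix that is a licit onset).
Result: swot.ste.tamt.smusm.
Mapping each syllable to C/V: /swot/ → CCVC, /ste/ → CCV, /tamt/ → CVCC, /smusm/ → CCVCC.

CCVC.CCV.CVCC.CCVCC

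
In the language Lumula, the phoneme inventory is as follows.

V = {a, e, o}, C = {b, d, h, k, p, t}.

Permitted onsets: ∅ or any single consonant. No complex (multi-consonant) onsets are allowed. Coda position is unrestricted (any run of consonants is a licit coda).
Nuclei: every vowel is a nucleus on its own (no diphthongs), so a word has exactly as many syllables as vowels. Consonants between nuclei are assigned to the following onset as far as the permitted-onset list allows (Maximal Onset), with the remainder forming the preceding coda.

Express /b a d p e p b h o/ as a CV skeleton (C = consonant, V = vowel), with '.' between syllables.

CVC.CVCC.CV

Vowels present: a, e, o; each is a nucleus, giving 3 syllables.
/a…e/ gap (V1→V2): /dp/ — longest licit onset from the right is /p/, leaving /d/ as coda.
/e…o/ gap (V2→V3): /pbh/; trying suffixes from longest down, /h/ is the first permitted one, so coda /pb/ | onset /h/.
Result: bad.pepb.ho.
Mapping each syllable to C/V: /bad/ → CVC, /pepb/ → CVCC, /ho/ → CV.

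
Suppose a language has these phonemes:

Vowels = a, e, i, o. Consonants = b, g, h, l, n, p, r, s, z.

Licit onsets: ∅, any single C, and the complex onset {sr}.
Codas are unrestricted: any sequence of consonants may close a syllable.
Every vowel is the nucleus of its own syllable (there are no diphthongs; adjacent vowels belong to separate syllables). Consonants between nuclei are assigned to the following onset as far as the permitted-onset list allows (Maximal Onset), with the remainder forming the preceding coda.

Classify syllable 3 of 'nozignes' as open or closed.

closed

Nuclei (vowels): o, i, e → 3 syllables.
Between /o/ (V1) and /i/ (V2): just /z/ — single C goes to the following onset.
Between /i/ (V2) and /e/ (V3): /gn/; trying suffixes from longest down, /n/ is the first permitted one, so coda /g/ | onset /n/.
Syllabification: no.zig.nes.
Syllable 3 is /nes/ with coda /s/, so it is closed.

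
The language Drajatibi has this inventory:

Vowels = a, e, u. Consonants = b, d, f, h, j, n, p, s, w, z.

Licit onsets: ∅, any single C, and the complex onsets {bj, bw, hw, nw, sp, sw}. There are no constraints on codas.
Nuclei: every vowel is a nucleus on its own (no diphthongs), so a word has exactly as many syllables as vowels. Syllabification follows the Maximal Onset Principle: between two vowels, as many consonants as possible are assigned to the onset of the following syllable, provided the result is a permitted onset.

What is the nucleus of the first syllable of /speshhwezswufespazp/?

The vowels are e, e, u, e, a — 5 nuclei, so 5 syllables.
The first nucleus (vowel 1 from the left) is /e/.

e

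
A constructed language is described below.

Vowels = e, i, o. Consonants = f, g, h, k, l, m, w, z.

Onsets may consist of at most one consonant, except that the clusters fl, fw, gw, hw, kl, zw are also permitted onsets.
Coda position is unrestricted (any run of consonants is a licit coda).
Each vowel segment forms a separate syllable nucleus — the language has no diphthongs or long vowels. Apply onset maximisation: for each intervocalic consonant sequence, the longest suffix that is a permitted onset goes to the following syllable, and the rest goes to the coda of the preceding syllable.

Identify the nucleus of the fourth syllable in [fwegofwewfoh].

o

The vowels are e, o, e, o — 4 nuclei, so 4 syllables.
The fourth nucleus (vowel 4 from the left) is /o/.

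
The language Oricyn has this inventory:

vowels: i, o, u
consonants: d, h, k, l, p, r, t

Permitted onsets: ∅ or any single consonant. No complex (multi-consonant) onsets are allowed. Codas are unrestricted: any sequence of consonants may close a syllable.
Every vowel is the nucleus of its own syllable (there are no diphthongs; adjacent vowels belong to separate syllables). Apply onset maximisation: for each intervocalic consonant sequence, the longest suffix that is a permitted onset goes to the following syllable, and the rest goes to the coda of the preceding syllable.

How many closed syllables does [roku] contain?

The vowels are o, u — 2 nuclei, so 2 syllables.
Between /o/ (V1) and /u/ (V2): /k/ → onset of the next syllable (single consonants are always licit onsets).
Result: ro.ku.
Classifying each syllable: /ro/ (open), /ku/ (open).
Closed syllables: 0.

0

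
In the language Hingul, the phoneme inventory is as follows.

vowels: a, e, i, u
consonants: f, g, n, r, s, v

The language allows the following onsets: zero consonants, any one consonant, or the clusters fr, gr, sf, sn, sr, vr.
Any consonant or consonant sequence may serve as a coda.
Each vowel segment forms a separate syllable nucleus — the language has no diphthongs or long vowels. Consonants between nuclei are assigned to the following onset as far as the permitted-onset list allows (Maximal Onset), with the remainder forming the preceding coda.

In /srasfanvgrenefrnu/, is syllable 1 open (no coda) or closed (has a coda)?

open

Nuclei (vowels): a, a, e, e, u → 5 syllables.
/a…a/ gap (V1→V2): cluster /sf/ — /sf/ is itself a permitted onset, so the whole cluster goes right; preceding coda = ∅.
/a…e/ gap (V2→V3): /nvgr/ splits as /nv/ + /gr/ (/gr/ is the longest suffix that is a licit onset).
/e…e/ gap (V3→V4): /n/ is a single consonant, so it becomes the next onset.
/e…u/ gap (V4→V5): /frn/ splits as /fr/ + /n/ (/n/ is the longest suffix that is a licit onset).
Syllabification: sra.sfanv.gre.nefr.nu.
Syllable 1 is /sra/; it ends in its nucleus with no coda, so it is open.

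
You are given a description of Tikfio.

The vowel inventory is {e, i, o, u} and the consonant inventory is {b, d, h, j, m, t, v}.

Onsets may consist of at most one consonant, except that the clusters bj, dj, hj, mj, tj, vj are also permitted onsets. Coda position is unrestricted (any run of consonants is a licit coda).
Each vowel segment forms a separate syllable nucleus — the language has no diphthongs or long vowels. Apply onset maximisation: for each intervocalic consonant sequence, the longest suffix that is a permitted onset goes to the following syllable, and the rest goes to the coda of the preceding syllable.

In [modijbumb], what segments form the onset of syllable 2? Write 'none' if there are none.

d

Nuclei (vowels): o, i, u → 3 syllables.
Between /o/ (V1) and /i/ (V2): /d/ → onset of the next syllable (single consonants are always licit onsets).
Between /i/ (V2) and /u/ (V3): /jb/ splits as /j/ + /b/ (/b/ is the longest suffix that is a licit onset).
Result: mo.dij.bumb.
Syllable 2 is /dij/: onset /d/, nucleus /i/, coda /j/.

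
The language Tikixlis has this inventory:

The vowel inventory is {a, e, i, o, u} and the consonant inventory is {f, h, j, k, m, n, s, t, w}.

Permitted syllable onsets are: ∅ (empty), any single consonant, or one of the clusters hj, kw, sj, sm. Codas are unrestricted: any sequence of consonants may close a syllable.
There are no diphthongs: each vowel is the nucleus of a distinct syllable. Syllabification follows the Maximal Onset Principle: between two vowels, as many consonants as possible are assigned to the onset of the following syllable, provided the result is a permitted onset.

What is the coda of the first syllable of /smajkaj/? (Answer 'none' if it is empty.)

Vowels present: a, a; each is a nucleus, giving 2 syllables.
V1 /a/ – V2 /a/: /jk/ — longest licit onset from the right is /k/, leaving /j/ as coda.
Result: smaj.kaj.
Syllable 1 is /smaj/: onset /sm/, nucleus /a/, coda /j/.

j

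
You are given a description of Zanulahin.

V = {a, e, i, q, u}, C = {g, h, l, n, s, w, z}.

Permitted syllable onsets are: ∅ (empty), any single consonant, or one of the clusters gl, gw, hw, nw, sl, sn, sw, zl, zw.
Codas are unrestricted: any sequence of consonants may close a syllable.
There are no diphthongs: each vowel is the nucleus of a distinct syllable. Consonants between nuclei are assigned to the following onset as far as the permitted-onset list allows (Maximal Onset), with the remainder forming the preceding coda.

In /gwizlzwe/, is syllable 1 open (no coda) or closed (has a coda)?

closed

Nuclei (vowels): i, e → 2 syllables.
V1 /i/ – V2 /e/: /zlzw/ — longest licit onset from the right is /zw/, leaving /zl/ as coda.
Syllabification: gwizl.zwe.
Syllable 1 is /gwizl/ with coda /zl/, so it is closed.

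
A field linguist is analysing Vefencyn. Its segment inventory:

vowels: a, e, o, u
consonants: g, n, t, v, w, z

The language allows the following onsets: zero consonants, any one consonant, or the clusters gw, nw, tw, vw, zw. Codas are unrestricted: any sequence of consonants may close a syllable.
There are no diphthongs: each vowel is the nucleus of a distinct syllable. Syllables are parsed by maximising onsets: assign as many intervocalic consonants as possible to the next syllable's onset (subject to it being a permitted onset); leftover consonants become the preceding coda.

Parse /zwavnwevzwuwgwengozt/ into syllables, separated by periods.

zwav.nwev.zwuw.gwen.gozt

Nuclei (vowels): a, e, u, e, o → 5 syllables.
σ1/σ2 boundary: /vnw/; trying suffixes from longest down, /nw/ is the first permitted one, so coda /v/ | onset /nw/.
σ2/σ3 boundary: /vzw/ — longest licit onset from the right is /zw/, leaving /v/ as coda.
σ3/σ4 boundary: /wgw/ splits as /w/ + /gw/ (/gw/ is the longest suffix that is a licit onset).
σ4/σ5 boundary: /ng/; trying suffixes from longest down, /g/ is the first permitted one, so coda /n/ | onset /g/.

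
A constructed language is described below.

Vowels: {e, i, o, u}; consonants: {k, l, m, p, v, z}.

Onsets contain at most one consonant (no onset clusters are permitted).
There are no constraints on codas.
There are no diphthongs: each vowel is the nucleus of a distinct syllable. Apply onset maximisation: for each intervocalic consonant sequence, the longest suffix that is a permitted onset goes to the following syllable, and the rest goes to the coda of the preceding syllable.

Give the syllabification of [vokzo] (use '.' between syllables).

vok.zo

The vowels are o, o — 2 nuclei, so 2 syllables.
V1 /o/ – V2 /o/: /kz/ splits as /k/ + /z/ (/z/ is the longest suffix that is a licit onset).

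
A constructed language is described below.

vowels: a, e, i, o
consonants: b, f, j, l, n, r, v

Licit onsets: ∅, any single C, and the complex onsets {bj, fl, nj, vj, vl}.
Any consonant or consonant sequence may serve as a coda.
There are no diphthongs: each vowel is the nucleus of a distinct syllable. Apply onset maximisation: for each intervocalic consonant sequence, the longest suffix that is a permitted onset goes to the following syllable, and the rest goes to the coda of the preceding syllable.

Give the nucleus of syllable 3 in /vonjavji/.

The vowels are o, a, i — 3 nuclei, so 3 syllables.
The third nucleus (vowel 3 from the left) is /i/.

i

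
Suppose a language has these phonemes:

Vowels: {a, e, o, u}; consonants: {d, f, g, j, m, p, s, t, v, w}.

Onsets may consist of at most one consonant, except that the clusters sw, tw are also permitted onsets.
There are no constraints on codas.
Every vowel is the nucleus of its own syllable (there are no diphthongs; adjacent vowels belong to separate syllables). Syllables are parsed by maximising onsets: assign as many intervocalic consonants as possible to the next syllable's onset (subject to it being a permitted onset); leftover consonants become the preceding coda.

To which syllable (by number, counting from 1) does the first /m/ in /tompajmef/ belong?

The vowels are o, a, e — 3 nuclei, so 3 syllables.
/o…a/ gap (V1→V2): /mp/; trying suffixes from longest down, /p/ is the first permitted one, so coda /m/ | onset /p/.
/a…e/ gap (V2→V3): /jm/; trying suffixes from longest down, /m/ is the first permitted one, so coda /j/ | onset /m/.
Result: tom.paj.mef.
The first /m/ is in the coda of syllable 1 (/tom/).

1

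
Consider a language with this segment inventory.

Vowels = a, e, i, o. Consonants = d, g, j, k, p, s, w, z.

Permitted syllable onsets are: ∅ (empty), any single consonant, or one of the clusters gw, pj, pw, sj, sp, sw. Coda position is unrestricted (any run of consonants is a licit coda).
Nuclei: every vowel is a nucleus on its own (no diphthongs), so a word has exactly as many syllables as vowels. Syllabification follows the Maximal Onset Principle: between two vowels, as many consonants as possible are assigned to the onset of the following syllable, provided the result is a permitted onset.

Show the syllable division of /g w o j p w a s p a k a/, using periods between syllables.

Vowels present: o, a, a, a; each is a nucleus, giving 4 syllables.
σ1/σ2 boundary: cluster /jpw/ — the longest permitted-onset suffix is /pw/; onset = /pw/, preceding coda = /j/.
σ2/σ3 boundary: cluster /sp/ — /sp/ is itself a permitted onset, so the whole cluster goes right; preceding coda = ∅.
σ3/σ4 boundary: /k/ → onset of the next syllable (single consonants are always licit onsets).

gwoj.pwa.spa.ka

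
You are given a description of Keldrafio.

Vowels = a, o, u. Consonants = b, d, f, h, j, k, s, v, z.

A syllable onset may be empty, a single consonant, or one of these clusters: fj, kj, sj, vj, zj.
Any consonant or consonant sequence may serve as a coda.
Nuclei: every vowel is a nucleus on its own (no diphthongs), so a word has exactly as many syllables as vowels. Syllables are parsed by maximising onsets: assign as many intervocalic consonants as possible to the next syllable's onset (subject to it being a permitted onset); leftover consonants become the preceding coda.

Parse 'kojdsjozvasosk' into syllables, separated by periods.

kojd.sjoz.va.sosk

The vowels are o, o, a, o — 4 nuclei, so 4 syllables.
/o…o/ gap (V1→V2): cluster /jdsj/ — the longest permitted-onset suffix is /sj/; onset = /sj/, preceding coda = /jd/.
/o…a/ gap (V2→V3): /zv/ — longest licit onset from the right is /v/, leaving /z/ as coda.
/a…o/ gap (V3→V4): /s/ is a single consonant, so it becomes the next onset.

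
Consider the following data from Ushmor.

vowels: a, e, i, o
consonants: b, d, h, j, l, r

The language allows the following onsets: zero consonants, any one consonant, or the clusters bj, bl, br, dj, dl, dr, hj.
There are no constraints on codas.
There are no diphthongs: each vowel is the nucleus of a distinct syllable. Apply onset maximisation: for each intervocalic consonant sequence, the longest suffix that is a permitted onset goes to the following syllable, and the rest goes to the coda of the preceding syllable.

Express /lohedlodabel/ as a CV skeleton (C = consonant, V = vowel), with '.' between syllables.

CV.CV.CCV.CV.CVC

Vowels present: o, e, o, a, e; each is a nucleus, giving 5 syllables.
σ1/σ2 boundary: /h/ is a single consonant, so it becomes the next onset.
σ2/σ3 boundary: cluster /dl/ — /dl/ is itself a permitted onset, so the whole cluster goes right; preceding coda = ∅.
σ3/σ4 boundary: /d/ is a single consonant, so it becomes the next onset.
σ4/σ5 boundary: /b/ → onset of the next syllable (single consonants are always licit onsets).
Putting it together: lo.he.dlo.da.bel.
Mapping each syllable to C/V: /lo/ → CV, /he/ → CV, /dlo/ → CCV, /da/ → CV, /bel/ → CVC.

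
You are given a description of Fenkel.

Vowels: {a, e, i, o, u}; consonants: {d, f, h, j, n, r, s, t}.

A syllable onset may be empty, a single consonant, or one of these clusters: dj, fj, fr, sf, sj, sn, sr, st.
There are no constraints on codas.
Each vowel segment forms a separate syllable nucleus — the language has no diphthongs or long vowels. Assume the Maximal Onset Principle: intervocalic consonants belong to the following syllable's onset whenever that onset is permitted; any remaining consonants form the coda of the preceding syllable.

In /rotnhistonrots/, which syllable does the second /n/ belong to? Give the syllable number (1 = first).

3

Vowels present: o, i, o, o; each is a nucleus, giving 4 syllables.
V1 /o/ – V2 /i/: cluster /tnh/ — the longest permitted-onset suffix is /h/; onset = /h/, preceding coda = /tn/.
V2 /i/ – V3 /o/: /st/ is a licit onset in full, so it all attaches to the next syllable.
V3 /o/ – V4 /o/: /nr/ splits as /n/ + /r/ (/r/ is the longest suffix that is a licit onset).
Result: rotn.hi.ston.rots.
The second /n/ is in the coda of syllable 3 (/ston/).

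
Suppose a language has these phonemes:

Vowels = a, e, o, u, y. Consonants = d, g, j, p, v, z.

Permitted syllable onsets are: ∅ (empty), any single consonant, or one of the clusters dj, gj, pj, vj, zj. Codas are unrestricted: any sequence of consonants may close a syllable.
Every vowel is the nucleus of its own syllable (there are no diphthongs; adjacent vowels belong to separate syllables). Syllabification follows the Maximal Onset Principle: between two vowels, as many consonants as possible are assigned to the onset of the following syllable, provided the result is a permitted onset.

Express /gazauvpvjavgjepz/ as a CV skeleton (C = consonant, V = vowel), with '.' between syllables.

CV.CV.VCC.CCVC.CCVCC

The vowels are a, a, u, a, e — 5 nuclei, so 5 syllables.
σ1/σ2 boundary: /z/ is a single consonant, so it becomes the next onset.
σ2/σ3 boundary: hiatus — the boundary sits between the two vowels.
σ3/σ4 boundary: /vpvj/; trying suffixes from longest down, /vj/ is the first permitted one, so coda /vp/ | onset /vj/.
σ4/σ5 boundary: cluster /vgj/ — the longest permitted-onset suffix is /gj/; onset = /gj/, preceding coda = /v/.
So the parse is ga.za.uvp.vjav.gjepz.
Mapping each syllable to C/V: /ga/ → CV, /za/ → CV, /uvp/ → VCC, /vjav/ → CCVC, /gjepz/ → CCVCC.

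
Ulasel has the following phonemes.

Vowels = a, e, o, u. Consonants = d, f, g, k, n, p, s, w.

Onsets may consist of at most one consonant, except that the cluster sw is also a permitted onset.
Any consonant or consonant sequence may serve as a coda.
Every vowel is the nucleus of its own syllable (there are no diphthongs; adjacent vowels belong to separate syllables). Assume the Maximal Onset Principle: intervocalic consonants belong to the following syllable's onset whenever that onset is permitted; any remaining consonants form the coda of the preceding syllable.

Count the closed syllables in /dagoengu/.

Nuclei (vowels): a, o, e, u → 4 syllables.
V1 /a/ – V2 /o/: just /g/ — single C goes to the following onset.
V2 /o/ – V3 /e/: hiatus — the boundary sits between the two vowels.
V3 /e/ – V4 /u/: /ng/ — longest licit onset from the right is /g/, leaving /n/ as coda.
Result: da.go.en.gu.
Classifying each syllable: /da/ (open), /go/ (open), /en/ (closed), /gu/ (open).
Closed syllables: 1.

1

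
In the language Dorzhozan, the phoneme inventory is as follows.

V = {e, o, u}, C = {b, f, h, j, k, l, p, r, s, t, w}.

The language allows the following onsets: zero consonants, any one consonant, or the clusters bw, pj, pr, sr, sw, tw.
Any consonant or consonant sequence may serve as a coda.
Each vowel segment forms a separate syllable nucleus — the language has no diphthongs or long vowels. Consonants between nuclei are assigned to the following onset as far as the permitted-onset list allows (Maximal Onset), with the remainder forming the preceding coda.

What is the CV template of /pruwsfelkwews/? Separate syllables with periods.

CCVCC.CVCC.CVCC

Nuclei (vowels): u, e, e → 3 syllables.
/u…e/ gap (V1→V2): /wsf/; trying suffixes from longest down, /f/ is the first permitted one, so coda /ws/ | onset /f/.
/e…e/ gap (V2→V3): /lkw/ — longest licit onset from the right is /w/, leaving /lk/ as coda.
Putting it together: pruws.felk.wews.
Mapping each syllable to C/V: /pruws/ → CCVCC, /felk/ → CVCC, /wews/ → CVCC.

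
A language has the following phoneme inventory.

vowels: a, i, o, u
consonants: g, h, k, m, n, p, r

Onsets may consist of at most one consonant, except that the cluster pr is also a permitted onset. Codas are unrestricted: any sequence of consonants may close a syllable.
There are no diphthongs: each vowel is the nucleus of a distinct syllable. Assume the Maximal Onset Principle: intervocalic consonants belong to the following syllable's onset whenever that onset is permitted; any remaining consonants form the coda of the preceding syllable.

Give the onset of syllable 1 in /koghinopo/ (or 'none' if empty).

k

Vowels present: o, i, o, o; each is a nucleus, giving 4 syllables.
σ1/σ2 boundary: cluster /gh/ — the longest permitted-onset suffix is /h/; onset = /h/, preceding coda = /g/.
σ2/σ3 boundary: just /n/ — single C goes to the following onset.
σ3/σ4 boundary: /p/ → onset of the next syllable (single consonants are always licit onsets).
Syllabification: kog.hi.no.po.
Syllable 1 is /kog/: onset /k/, nucleus /o/, coda /g/.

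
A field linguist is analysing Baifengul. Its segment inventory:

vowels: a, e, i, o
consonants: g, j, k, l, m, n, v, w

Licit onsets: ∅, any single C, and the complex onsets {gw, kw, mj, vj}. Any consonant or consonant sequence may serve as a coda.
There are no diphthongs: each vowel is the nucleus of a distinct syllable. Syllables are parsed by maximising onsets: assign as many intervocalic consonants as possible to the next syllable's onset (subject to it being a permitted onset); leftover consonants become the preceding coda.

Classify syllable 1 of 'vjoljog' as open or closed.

The vowels are o, o — 2 nuclei, so 2 syllables.
Between /o/ (V1) and /o/ (V2): /lj/ splits as /l/ + /j/ (/j/ is the longest suffix that is a licit onset).
So the parse is vjol.jog.
Syllable 1 is /vjol/ with coda /l/, so it is closed.

closed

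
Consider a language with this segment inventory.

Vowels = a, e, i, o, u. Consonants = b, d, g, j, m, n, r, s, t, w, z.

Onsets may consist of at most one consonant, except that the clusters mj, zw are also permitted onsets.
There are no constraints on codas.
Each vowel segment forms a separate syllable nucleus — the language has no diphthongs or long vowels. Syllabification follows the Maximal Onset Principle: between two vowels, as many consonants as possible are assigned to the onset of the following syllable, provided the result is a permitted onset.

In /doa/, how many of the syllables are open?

Vowels present: o, a; each is a nucleus, giving 2 syllables.
σ1/σ2 boundary: no consonants, so the boundary falls immediately after /o/.
Result: do.a.
Classifying each syllable: /do/ (open), /a/ (open).
Open syllables: 2.

2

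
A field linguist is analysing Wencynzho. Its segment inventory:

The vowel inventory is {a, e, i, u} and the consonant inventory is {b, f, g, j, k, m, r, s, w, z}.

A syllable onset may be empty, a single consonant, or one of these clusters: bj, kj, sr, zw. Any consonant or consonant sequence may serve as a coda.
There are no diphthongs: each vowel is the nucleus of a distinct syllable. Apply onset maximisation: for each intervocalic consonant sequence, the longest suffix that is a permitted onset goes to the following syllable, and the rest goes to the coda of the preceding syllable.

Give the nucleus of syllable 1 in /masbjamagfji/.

Vowels present: a, a, a, i; each is a nucleus, giving 4 syllables.
The first nucleus (vowel 1 from the left) is /a/.

a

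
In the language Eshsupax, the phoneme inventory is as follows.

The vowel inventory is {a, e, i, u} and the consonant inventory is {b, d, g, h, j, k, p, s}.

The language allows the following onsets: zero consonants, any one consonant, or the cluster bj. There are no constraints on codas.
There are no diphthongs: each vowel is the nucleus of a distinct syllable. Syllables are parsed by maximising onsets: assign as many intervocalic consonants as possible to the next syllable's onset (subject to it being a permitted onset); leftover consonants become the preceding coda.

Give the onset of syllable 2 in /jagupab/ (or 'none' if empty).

The vowels are a, u, a — 3 nuclei, so 3 syllables.
Between /a/ (V1) and /u/ (V2): /g/ is a single consonant, so it becomes the next onset.
Between /u/ (V2) and /a/ (V3): /p/ → onset of the next syllable (single consonants are always licit onsets).
Result: ja.gu.pab.
Syllable 2 is /gu/: onset /g/, nucleus /u/, coda ∅.

g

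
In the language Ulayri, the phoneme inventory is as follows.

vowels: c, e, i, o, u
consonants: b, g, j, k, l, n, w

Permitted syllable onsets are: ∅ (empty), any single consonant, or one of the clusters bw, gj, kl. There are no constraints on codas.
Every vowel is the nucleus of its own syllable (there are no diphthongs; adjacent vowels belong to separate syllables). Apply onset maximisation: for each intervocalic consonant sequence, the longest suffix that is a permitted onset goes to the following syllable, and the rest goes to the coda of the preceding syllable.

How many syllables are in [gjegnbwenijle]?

Nuclei (vowels): e, e, i, e → 4 syllables.

4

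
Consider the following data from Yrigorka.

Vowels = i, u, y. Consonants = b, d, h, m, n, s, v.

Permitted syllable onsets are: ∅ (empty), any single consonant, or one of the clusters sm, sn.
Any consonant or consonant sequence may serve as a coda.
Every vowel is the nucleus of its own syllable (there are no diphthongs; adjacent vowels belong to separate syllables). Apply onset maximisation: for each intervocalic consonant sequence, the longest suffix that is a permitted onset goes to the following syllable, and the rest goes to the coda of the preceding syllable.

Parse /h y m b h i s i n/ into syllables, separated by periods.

Nuclei (vowels): y, i, i → 3 syllables.
V1 /y/ – V2 /i/: /mbh/ splits as /mb/ + /h/ (/h/ is the longest suffix that is a licit onset).
V2 /i/ – V3 /i/: /s/ → onset of the next syllable (single consonants are always licit onsets).

hymb.hi.sin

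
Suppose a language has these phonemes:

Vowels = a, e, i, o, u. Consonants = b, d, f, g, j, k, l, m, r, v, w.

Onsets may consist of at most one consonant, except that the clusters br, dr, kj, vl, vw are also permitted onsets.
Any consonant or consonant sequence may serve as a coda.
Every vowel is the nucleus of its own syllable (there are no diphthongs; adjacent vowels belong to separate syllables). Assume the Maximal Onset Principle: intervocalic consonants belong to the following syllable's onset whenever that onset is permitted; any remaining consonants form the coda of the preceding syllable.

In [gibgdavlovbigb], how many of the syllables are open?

1

Vowels present: i, a, o, i; each is a nucleus, giving 4 syllables.
V1 /i/ – V2 /a/: /bgd/; trying suffixes from longest down, /d/ is the first permitted one, so coda /bg/ | onset /d/.
V2 /a/ – V3 /o/: /vl/ is a licit onset in full, so it all attaches to the next syllable.
V3 /o/ – V4 /i/: /vb/ splits as /v/ + /b/ (/b/ is the longest suffix that is a licit onset).
Putting it together: gibg.da.vlov.bigb.
Classifying each syllable: /gibg/ (closed), /da/ (open), /vlov/ (closed), /bigb/ (closed).
Open syllables: 1.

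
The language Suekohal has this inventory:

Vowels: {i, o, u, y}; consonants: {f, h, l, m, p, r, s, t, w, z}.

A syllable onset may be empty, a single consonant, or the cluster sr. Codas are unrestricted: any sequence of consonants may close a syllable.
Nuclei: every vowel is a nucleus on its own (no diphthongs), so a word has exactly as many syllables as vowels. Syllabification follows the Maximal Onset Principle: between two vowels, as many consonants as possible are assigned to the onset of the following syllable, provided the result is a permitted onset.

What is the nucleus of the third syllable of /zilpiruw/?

u

Vowels present: i, i, u; each is a nucleus, giving 3 syllables.
The third nucleus (vowel 3 from the left) is /u/.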